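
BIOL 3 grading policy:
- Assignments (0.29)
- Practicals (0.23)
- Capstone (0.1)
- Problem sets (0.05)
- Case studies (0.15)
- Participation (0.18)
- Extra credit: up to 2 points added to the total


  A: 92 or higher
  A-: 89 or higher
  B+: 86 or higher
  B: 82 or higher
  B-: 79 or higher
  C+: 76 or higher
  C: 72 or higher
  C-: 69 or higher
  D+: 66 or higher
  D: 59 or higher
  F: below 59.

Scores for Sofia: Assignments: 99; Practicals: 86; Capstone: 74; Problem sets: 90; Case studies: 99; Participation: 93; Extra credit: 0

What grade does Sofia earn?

Weighted total:
  Assignments 99 × 0.29 = 28.71
  Practicals 86 × 0.23 = 19.78
  Capstone 74 × 0.1 = 7.4
  Problem sets 90 × 0.05 = 4.5
  Case studies 99 × 0.15 = 14.85
  Participation 93 × 0.18 = 16.74
Sum = 91.98
Extra credit: 91.98 + 0 = 91.98
91.98 is ≥ 89 and < 92 → A-

A-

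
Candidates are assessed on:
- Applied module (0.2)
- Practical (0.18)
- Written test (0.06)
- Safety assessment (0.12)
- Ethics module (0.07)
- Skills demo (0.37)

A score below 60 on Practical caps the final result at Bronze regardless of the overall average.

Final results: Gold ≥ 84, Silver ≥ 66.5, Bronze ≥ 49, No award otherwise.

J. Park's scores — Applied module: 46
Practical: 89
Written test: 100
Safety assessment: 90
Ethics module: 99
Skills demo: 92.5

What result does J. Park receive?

Practical score 89 ≥ 60: minimum met.
Weighted total:
  Applied module 46 × 0.2 = 9.2
  Practical 89 × 0.18 = 16.02
  Written test 100 × 0.06 = 6
  Safety assessment 90 × 0.12 = 10.8
  Ethics module 99 × 0.07 = 6.93
  Skills demo 92.5 × 0.37 = 34.225
Sum = 83.175
83.175 is ≥ 66.5 and < 84 → Silver

Silver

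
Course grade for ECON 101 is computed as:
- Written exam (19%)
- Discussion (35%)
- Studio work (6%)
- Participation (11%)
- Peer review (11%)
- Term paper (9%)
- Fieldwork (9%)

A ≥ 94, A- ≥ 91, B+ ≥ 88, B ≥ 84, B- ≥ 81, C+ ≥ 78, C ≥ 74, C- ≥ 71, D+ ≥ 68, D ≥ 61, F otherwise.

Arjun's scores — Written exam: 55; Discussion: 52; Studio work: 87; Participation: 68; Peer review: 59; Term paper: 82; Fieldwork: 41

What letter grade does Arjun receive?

F

Weighted total:
  Written exam 55 × 0.19 = 10.45
  Discussion 52 × 0.35 = 18.2
  Studio work 87 × 0.06 = 5.22
  Participation 68 × 0.11 = 7.48
  Peer review 59 × 0.11 = 6.49
  Term paper 82 × 0.09 = 7.38
  Fieldwork 41 × 0.09 = 3.69
Sum = 58.91
58.91 < 61 → F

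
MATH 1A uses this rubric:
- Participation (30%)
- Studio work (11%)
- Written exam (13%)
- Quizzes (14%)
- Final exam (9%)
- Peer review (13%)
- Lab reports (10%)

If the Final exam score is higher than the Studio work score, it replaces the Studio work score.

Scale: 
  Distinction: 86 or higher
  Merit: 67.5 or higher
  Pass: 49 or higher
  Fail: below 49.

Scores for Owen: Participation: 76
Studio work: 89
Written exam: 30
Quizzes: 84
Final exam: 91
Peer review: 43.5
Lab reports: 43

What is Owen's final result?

Final exam (91) > Studio work (89), so Studio work counts as 91.
Weighted total:
  Participation 76 × 0.3 = 22.8
  Studio work 91 × 0.11 = 10.01
  Written exam 30 × 0.13 = 3.9
  Quizzes 84 × 0.14 = 11.76
  Final exam 91 × 0.09 = 8.19
  Peer review 43.5 × 0.13 = 5.655
  Lab reports 43 × 0.1 = 4.3
Sum = 66.615
66.615 is ≥ 49 and < 67.5 → Pass

Pass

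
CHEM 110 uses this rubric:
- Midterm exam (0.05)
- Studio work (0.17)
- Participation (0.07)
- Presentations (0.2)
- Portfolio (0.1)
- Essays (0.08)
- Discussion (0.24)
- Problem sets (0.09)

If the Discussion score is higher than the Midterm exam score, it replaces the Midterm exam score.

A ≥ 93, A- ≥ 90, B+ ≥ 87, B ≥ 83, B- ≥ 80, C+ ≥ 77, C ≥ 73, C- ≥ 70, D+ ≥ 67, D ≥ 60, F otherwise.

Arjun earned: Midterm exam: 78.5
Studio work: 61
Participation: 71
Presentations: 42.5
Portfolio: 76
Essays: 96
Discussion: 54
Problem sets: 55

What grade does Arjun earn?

Discussion (54) ≤ Midterm exam (78.5), so Midterm exam stays at 78.5.
Weighted total:
  Midterm exam 78.5 × 0.05 = 3.925
  Studio work 61 × 0.17 = 10.37
  Participation 71 × 0.07 = 4.97
  Presentations 42.5 × 0.2 = 8.5
  Portfolio 76 × 0.1 = 7.6
  Essays 96 × 0.08 = 7.68
  Discussion 54 × 0.24 = 12.96
  Problem sets 55 × 0.09 = 4.95
Sum = 60.955
60.955 is ≥ 60 and < 67 → D

D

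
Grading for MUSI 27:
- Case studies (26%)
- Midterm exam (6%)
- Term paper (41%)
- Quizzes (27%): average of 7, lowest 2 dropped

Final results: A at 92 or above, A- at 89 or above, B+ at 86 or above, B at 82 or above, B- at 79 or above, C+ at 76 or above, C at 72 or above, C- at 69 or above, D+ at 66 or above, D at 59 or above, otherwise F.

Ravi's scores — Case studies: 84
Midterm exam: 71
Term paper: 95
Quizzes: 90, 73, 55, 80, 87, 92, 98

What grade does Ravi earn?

A-

Quizzes: drop 55, 73 → average of remaining 5 = 447/5 = 89.4
Weighted total:
  Case studies 84 × 0.26 = 21.84
  Midterm exam 71 × 0.06 = 4.26
  Term paper 95 × 0.41 = 38.95
  Quizzes 89.4 × 0.27 = 24.138
Sum = 89.188
89.188 is ≥ 89 and < 92 → A-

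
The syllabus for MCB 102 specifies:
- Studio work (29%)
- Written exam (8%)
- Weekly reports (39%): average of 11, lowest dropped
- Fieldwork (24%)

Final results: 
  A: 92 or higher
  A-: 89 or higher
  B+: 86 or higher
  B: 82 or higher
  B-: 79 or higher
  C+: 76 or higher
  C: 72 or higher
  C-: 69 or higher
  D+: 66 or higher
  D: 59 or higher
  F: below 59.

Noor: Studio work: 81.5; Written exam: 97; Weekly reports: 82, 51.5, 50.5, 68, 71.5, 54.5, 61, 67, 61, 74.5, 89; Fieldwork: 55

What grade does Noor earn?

Weekly reports: drop 50.5 → average of remaining 10 = 680/10 = 68
Weighted total:
  Studio work 81.5 × 0.29 = 23.635
  Written exam 97 × 0.08 = 7.76
  Weekly reports 68 × 0.39 = 26.52
  Fieldwork 55 × 0.24 = 13.2
Sum = 71.115
71.115 is ≥ 69 and < 72 → C-

C-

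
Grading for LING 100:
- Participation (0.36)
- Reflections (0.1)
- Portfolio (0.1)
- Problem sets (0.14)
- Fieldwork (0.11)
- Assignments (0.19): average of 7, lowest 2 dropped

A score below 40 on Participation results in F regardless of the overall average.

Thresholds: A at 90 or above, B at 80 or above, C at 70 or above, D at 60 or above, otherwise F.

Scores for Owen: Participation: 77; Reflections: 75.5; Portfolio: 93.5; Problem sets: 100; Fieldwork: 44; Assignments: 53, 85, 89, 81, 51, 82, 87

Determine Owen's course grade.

Assignments: drop 51, 53 → average of remaining 5 = 424/5 = 84.8
Participation score 77 ≥ 40: minimum met.
Weighted total:
  Participation 77 × 0.36 = 27.72
  Reflections 75.5 × 0.1 = 7.55
  Portfolio 93.5 × 0.1 = 9.35
  Problem sets 100 × 0.14 = 14
  Fieldwork 44 × 0.11 = 4.84
  Assignments 84.8 × 0.19 = 16.112
Sum = 79.572
79.572 is ≥ 70 and < 80 → C

C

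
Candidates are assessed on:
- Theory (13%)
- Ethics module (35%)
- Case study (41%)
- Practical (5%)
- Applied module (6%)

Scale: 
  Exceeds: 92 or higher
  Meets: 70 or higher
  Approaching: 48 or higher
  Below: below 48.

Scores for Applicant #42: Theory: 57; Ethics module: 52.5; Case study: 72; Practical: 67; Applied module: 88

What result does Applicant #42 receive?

Approaching

Weighted total:
  Theory 57 × 0.13 = 7.41
  Ethics module 52.5 × 0.35 = 18.375
  Case study 72 × 0.41 = 29.52
  Practical 67 × 0.05 = 3.35
  Applied module 88 × 0.06 = 5.28
Sum = 63.935
63.935 is ≥ 48 and < 70 → Approaching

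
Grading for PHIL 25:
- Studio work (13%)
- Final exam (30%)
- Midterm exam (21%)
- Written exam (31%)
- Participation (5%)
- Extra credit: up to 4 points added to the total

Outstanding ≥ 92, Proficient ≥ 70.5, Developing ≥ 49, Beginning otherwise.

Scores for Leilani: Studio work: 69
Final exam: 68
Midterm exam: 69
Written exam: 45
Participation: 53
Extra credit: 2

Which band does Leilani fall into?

Developing

Weighted total:
  Studio work 69 × 0.13 = 8.97
  Final exam 68 × 0.3 = 20.4
  Midterm exam 69 × 0.21 = 14.49
  Written exam 45 × 0.31 = 13.95
  Participation 53 × 0.05 = 2.65
Sum = 60.46
Extra credit: 60.46 + 2 = 62.46
62.46 is ≥ 49 and < 70.5 → Developing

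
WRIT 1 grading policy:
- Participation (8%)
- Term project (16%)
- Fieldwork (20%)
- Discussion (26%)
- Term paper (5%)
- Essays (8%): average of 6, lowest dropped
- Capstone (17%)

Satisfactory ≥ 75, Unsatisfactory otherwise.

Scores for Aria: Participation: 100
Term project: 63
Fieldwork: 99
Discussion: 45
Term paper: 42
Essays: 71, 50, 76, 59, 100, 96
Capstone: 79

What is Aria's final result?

Essays: drop 50 → average of remaining 5 = 402/5 = 80.4
Weighted total:
  Participation 100 × 0.08 = 8
  Term project 63 × 0.16 = 10.08
  Fieldwork 99 × 0.2 = 19.8
  Discussion 45 × 0.26 = 11.7
  Term paper 42 × 0.05 = 2.1
  Essays 80.4 × 0.08 = 6.432
  Capstone 79 × 0.17 = 13.43
Sum = 71.542
71.542 < 75 → Unsatisfactory

Unsatisfactory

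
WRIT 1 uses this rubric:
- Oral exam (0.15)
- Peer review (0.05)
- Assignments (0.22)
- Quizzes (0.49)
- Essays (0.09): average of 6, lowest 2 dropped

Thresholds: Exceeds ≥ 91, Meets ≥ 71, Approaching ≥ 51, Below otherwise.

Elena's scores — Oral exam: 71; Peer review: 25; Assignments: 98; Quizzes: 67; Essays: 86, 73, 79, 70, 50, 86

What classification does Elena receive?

Meets

Essays: drop 50, 70 → average of remaining 4 = 324/4 = 81
Weighted total:
  Oral exam 71 × 0.15 = 10.65
  Peer review 25 × 0.05 = 1.25
  Assignments 98 × 0.22 = 21.56
  Quizzes 67 × 0.49 = 32.83
  Essays 81 × 0.09 = 7.29
Sum = 73.58
73.58 is ≥ 71 and < 91 → Meets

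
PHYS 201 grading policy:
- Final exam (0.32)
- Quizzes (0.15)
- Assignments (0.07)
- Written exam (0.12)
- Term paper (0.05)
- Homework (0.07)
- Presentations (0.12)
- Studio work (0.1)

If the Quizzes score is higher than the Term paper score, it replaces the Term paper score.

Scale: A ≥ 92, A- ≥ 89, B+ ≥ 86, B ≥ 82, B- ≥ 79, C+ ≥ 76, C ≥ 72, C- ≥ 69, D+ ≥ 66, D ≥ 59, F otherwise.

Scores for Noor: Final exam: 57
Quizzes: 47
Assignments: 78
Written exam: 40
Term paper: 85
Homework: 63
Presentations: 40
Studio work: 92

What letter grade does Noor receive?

Quizzes (47) ≤ Term paper (85), so Term paper stays at 85.
Weighted total:
  Final exam 57 × 0.32 = 18.24
  Quizzes 47 × 0.15 = 7.05
  Assignments 78 × 0.07 = 5.46
  Written exam 40 × 0.12 = 4.8
  Term paper 85 × 0.05 = 4.25
  Homework 63 × 0.07 = 4.41
  Presentations 40 × 0.12 = 4.8
  Studio work 92 × 0.1 = 9.2
Sum = 58.21
58.21 < 59 → F

F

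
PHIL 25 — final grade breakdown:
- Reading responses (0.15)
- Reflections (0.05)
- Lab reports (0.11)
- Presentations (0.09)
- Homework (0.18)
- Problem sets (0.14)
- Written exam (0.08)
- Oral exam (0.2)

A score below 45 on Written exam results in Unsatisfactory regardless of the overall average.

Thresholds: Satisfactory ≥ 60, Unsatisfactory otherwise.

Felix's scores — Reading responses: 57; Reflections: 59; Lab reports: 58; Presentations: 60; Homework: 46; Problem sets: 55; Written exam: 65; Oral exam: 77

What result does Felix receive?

Unsatisfactory

Written exam score 65 ≥ 45: minimum met.
Weighted total:
  Reading responses 57 × 0.15 = 8.55
  Reflections 59 × 0.05 = 2.95
  Lab reports 58 × 0.11 = 6.38
  Presentations 60 × 0.09 = 5.4
  Homework 46 × 0.18 = 8.28
  Problem sets 55 × 0.14 = 7.7
  Written exam 65 × 0.08 = 5.2
  Oral exam 77 × 0.2 = 15.4
Sum = 59.86
59.86 < 60 → Unsatisfactory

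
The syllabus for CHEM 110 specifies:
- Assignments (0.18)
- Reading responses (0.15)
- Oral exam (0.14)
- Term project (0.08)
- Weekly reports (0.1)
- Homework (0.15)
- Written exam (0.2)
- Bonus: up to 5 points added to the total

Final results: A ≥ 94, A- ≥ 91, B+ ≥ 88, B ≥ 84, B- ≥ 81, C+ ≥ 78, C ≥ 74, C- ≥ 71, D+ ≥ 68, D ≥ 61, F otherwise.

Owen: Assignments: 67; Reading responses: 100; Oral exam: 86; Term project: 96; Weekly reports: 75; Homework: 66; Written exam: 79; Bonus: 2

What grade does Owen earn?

B-

Weighted total:
  Assignments 67 × 0.18 = 12.06
  Reading responses 100 × 0.15 = 15
  Oral exam 86 × 0.14 = 12.04
  Term project 96 × 0.08 = 7.68
  Weekly reports 75 × 0.1 = 7.5
  Homework 66 × 0.15 = 9.9
  Written exam 79 × 0.2 = 15.8
Sum = 79.98
Bonus: 79.98 + 2 = 81.98
81.98 is ≥ 81 and < 84 → B-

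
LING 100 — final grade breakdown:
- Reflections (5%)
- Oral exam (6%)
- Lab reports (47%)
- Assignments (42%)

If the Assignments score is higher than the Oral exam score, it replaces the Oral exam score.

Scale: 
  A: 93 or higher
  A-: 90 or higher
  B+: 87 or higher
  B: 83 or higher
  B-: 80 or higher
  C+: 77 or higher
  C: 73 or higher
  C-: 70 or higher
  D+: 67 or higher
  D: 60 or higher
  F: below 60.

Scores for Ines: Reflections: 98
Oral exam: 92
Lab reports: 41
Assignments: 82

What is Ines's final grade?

Assignments (82) ≤ Oral exam (92), so Oral exam stays at 92.
Weighted total:
  Reflections 98 × 0.05 = 4.9
  Oral exam 92 × 0.06 = 5.52
  Lab reports 41 × 0.47 = 19.27
  Assignments 82 × 0.42 = 34.44
Sum = 64.13
64.13 is ≥ 60 and < 67 → D

D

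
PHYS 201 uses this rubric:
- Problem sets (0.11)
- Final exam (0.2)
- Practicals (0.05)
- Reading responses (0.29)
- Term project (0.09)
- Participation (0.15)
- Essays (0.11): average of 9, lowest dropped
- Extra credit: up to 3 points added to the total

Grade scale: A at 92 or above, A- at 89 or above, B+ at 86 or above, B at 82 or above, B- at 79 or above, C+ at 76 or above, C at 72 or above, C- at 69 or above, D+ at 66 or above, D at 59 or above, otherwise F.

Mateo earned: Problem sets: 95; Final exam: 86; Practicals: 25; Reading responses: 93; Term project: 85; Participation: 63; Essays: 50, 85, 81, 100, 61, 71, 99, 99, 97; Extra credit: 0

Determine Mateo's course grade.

Essays: drop 50 → average of remaining 8 = 693/8 = 86.625
Weighted total:
  Problem sets 95 × 0.11 = 10.45
  Final exam 86 × 0.2 = 17.2
  Practicals 25 × 0.05 = 1.25
  Reading responses 93 × 0.29 = 26.97
  Term project 85 × 0.09 = 7.65
  Participation 63 × 0.15 = 9.45
  Essays 86.625 × 0.11 = 9.52875
Sum = 82.49875
Extra credit: 82.49875 + 0 = 82.49875
82.49875 is ≥ 82 and < 86 → B

B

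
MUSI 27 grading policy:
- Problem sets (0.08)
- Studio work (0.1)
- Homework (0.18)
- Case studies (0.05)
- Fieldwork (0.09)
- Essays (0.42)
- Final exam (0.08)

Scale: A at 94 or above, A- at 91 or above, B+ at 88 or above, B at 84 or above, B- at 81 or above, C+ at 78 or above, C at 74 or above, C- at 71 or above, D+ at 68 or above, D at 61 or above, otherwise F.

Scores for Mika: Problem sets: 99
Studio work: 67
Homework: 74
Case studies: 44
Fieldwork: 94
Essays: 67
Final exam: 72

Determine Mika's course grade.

C-

Weighted total:
  Problem sets 99 × 0.08 = 7.92
  Studio work 67 × 0.1 = 6.7
  Homework 74 × 0.18 = 13.32
  Case studies 44 × 0.05 = 2.2
  Fieldwork 94 × 0.09 = 8.46
  Essays 67 × 0.42 = 28.14
  Final exam 72 × 0.08 = 5.76
Sum = 72.5
72.5 is ≥ 71 and < 74 → C-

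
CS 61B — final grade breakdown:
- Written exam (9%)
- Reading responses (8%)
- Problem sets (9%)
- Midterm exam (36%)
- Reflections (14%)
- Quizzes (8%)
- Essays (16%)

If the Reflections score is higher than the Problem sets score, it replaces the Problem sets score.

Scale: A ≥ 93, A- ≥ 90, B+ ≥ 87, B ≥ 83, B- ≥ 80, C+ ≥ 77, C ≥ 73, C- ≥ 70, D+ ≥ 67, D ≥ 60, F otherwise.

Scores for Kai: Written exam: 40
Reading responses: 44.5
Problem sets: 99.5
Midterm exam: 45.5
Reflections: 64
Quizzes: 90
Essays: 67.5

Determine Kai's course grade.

Reflections (64) ≤ Problem sets (99.5), so Problem sets stays at 99.5.
Weighted total:
  Written exam 40 × 0.09 = 3.6
  Reading responses 44.5 × 0.08 = 3.56
  Problem sets 99.5 × 0.09 = 8.955
  Midterm exam 45.5 × 0.36 = 16.38
  Reflections 64 × 0.14 = 8.96
  Quizzes 90 × 0.08 = 7.2
  Essays 67.5 × 0.16 = 10.8
Sum = 59.455
59.455 < 60 → F

F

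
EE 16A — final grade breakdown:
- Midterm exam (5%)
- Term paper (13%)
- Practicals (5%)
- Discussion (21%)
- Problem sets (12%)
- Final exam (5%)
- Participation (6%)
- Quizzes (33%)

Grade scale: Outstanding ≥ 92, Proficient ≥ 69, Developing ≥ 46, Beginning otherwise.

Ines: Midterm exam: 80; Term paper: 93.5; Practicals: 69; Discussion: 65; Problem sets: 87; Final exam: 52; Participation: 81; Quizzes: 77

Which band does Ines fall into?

Weighted total:
  Midterm exam 80 × 0.05 = 4
  Term paper 93.5 × 0.13 = 12.155
  Practicals 69 × 0.05 = 3.45
  Discussion 65 × 0.21 = 13.65
  Problem sets 87 × 0.12 = 10.44
  Final exam 52 × 0.05 = 2.6
  Participation 81 × 0.06 = 4.86
  Quizzes 77 × 0.33 = 25.41
Sum = 76.565
76.565 is ≥ 69 and < 92 → Proficient

Proficient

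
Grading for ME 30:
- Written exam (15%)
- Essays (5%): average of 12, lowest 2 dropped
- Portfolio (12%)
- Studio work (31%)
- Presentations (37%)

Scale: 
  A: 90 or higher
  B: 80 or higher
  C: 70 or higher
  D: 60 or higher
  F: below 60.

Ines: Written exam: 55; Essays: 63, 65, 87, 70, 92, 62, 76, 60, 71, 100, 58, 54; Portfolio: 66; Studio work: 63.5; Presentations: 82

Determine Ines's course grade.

D

Essays: drop 54, 58 → average of remaining 10 = 746/10 = 74.6
Weighted total:
  Written exam 55 × 0.15 = 8.25
  Essays 74.6 × 0.05 = 3.73
  Portfolio 66 × 0.12 = 7.92
  Studio work 63.5 × 0.31 = 19.685
  Presentations 82 × 0.37 = 30.34
Sum = 69.925
69.925 is ≥ 60 and < 70 → D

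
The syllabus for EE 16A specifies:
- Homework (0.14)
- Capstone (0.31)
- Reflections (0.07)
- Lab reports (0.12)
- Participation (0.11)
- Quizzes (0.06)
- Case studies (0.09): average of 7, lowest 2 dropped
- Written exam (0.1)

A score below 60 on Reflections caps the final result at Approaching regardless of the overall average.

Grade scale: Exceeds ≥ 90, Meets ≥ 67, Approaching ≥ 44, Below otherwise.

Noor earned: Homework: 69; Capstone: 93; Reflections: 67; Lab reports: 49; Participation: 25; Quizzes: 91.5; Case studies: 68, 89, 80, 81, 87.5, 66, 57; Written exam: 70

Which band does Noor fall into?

Meets

Case studies: drop 57, 66 → average of remaining 5 = 405.5/5 = 81.1
Reflections score 67 ≥ 60: minimum met.
Weighted total:
  Homework 69 × 0.14 = 9.66
  Capstone 93 × 0.31 = 28.83
  Reflections 67 × 0.07 = 4.69
  Lab reports 49 × 0.12 = 5.88
  Participation 25 × 0.11 = 2.75
  Quizzes 91.5 × 0.06 = 5.49
  Case studies 81.1 × 0.09 = 7.299
  Written exam 70 × 0.1 = 7
Sum = 71.599
71.599 is ≥ 67 and < 90 → Meets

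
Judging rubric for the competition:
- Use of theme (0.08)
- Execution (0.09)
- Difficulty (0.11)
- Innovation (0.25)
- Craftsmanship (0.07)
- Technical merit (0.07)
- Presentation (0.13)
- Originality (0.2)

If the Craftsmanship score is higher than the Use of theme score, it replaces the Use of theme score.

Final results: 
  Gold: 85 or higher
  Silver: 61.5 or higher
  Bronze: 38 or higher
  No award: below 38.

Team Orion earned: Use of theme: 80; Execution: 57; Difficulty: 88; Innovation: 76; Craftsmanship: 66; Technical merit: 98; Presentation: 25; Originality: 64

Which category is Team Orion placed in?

Craftsmanship (66) ≤ Use of theme (80), so Use of theme stays at 80.
Weighted total:
  Use of theme 80 × 0.08 = 6.4
  Execution 57 × 0.09 = 5.13
  Difficulty 88 × 0.11 = 9.68
  Innovation 76 × 0.25 = 19
  Craftsmanship 66 × 0.07 = 4.62
  Technical merit 98 × 0.07 = 6.86
  Presentation 25 × 0.13 = 3.25
  Originality 64 × 0.2 = 12.8
Sum = 67.74
67.74 is ≥ 61.5 and < 85 → Silver

Silver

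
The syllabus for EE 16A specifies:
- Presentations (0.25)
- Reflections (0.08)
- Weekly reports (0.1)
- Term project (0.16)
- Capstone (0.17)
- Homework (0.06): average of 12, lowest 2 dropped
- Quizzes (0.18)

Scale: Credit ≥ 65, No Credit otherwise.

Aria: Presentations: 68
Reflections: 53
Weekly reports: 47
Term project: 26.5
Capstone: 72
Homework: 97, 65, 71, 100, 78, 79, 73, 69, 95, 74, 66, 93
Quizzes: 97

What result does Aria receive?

No Credit

Homework: drop 65, 66 → average of remaining 10 = 829/10 = 82.9
Weighted total:
  Presentations 68 × 0.25 = 17
  Reflections 53 × 0.08 = 4.24
  Weekly reports 47 × 0.1 = 4.7
  Term project 26.5 × 0.16 = 4.24
  Capstone 72 × 0.17 = 12.24
  Homework 82.9 × 0.06 = 4.974
  Quizzes 97 × 0.18 = 17.46
Sum = 64.854
64.854 < 65 → No Credit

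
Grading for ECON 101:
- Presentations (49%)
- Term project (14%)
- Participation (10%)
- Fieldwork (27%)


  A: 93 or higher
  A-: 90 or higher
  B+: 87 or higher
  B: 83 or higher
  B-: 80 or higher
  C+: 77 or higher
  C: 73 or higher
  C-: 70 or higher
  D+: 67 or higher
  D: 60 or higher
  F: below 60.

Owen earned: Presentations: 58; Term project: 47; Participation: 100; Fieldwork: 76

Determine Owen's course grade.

Weighted total:
  Presentations 58 × 0.49 = 28.42
  Term project 47 × 0.14 = 6.58
  Participation 100 × 0.1 = 10
  Fieldwork 76 × 0.27 = 20.52
Sum = 65.52
65.52 is ≥ 60 and < 67 → D

D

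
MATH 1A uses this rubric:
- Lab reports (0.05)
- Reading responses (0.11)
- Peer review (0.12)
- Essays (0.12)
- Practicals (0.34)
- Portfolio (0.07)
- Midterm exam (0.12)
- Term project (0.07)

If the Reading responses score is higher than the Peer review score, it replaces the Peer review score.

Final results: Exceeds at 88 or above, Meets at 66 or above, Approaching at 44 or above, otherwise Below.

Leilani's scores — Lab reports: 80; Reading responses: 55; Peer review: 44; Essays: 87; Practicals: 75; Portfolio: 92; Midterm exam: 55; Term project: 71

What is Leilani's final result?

Meets

Reading responses (55) > Peer review (44), so Peer review counts as 55.
Weighted total:
  Lab reports 80 × 0.05 = 4
  Reading responses 55 × 0.11 = 6.05
  Peer review 55 × 0.12 = 6.6
  Essays 87 × 0.12 = 10.44
  Practicals 75 × 0.34 = 25.5
  Portfolio 92 × 0.07 = 6.44
  Midterm exam 55 × 0.12 = 6.6
  Term project 71 × 0.07 = 4.97
Sum = 70.6
70.6 is ≥ 66 and < 88 → Meets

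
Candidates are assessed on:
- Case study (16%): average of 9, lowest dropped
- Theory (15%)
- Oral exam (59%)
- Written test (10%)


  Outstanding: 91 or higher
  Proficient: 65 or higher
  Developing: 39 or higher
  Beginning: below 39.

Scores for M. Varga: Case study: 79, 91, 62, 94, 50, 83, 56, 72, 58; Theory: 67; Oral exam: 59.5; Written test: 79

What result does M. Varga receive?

Developing

Case study: drop 50 → average of remaining 8 = 595/8 = 74.375
Weighted total:
  Case study 74.375 × 0.16 = 11.9
  Theory 67 × 0.15 = 10.05
  Oral exam 59.5 × 0.59 = 35.105
  Written test 79 × 0.1 = 7.9
Sum = 64.955
64.955 is ≥ 39 and < 65 → Developing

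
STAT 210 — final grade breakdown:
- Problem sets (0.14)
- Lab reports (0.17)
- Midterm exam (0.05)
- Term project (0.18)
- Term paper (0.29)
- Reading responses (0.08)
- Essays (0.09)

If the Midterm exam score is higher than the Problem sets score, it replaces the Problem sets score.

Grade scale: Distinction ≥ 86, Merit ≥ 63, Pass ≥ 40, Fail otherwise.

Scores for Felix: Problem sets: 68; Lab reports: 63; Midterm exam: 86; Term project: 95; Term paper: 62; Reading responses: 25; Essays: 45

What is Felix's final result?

Midterm exam (86) > Problem sets (68), so Problem sets counts as 86.
Weighted total:
  Problem sets 86 × 0.14 = 12.04
  Lab reports 63 × 0.17 = 10.71
  Midterm exam 86 × 0.05 = 4.3
  Term project 95 × 0.18 = 17.1
  Term paper 62 × 0.29 = 17.98
  Reading responses 25 × 0.08 = 2
  Essays 45 × 0.09 = 4.05
Sum = 68.18
68.18 is ≥ 63 and < 86 → Merit

Merit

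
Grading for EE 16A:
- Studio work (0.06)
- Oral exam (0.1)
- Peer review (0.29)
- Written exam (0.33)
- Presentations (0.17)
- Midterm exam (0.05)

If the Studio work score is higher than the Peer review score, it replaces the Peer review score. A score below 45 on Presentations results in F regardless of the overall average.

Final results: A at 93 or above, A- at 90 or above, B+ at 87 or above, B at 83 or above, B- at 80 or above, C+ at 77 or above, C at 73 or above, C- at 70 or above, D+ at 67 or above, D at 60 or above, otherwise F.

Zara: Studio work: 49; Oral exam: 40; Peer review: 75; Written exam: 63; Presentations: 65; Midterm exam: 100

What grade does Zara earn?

D

Studio work (49) ≤ Peer review (75), so Peer review stays at 75.
Presentations score 65 ≥ 45: minimum met.
Weighted total:
  Studio work 49 × 0.06 = 2.94
  Oral exam 40 × 0.1 = 4
  Peer review 75 × 0.29 = 21.75
  Written exam 63 × 0.33 = 20.79
  Presentations 65 × 0.17 = 11.05
  Midterm exam 100 × 0.05 = 5
Sum = 65.53
65.53 is ≥ 60 and < 67 → D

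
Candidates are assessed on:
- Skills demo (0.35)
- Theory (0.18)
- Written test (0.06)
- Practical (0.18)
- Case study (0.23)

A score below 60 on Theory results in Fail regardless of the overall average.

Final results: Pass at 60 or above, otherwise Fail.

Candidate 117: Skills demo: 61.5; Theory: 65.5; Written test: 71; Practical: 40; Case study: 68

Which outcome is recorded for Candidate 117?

Theory score 65.5 ≥ 60: minimum met.
Weighted total:
  Skills demo 61.5 × 0.35 = 21.525
  Theory 65.5 × 0.18 = 11.79
  Written test 71 × 0.06 = 4.26
  Practical 40 × 0.18 = 7.2
  Case study 68 × 0.23 = 15.64
Sum = 60.415
60.415 ≥ 60 → Pass

Pass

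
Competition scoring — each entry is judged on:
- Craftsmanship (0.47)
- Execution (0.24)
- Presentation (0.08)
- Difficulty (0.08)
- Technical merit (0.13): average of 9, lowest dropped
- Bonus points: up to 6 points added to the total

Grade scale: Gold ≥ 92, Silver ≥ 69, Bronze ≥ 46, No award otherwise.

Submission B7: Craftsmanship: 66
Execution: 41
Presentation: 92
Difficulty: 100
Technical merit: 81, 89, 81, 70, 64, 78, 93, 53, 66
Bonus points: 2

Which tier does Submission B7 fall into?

Technical merit: drop 53 → average of remaining 8 = 622/8 = 77.75
Weighted total:
  Craftsmanship 66 × 0.47 = 31.02
  Execution 41 × 0.24 = 9.84
  Presentation 92 × 0.08 = 7.36
  Difficulty 100 × 0.08 = 8
  Technical merit 77.75 × 0.13 = 10.1075
Sum = 66.3275
Bonus points: 66.3275 + 2 = 68.3275
68.3275 is ≥ 46 and < 69 → Bronze

Bronze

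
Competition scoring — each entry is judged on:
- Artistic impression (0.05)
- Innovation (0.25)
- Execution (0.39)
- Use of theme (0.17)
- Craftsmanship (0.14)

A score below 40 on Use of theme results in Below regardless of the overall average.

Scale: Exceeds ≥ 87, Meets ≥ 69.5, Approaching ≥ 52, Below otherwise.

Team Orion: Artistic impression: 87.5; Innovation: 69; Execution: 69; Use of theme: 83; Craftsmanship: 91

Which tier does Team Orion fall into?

Use of theme score 83 ≥ 40: minimum met.
Weighted total:
  Artistic impression 87.5 × 0.05 = 4.375
  Innovation 69 × 0.25 = 17.25
  Execution 69 × 0.39 = 26.91
  Use of theme 83 × 0.17 = 14.11
  Craftsmanship 91 × 0.14 = 12.74
Sum = 75.385
75.385 is ≥ 69.5 and < 87 → Meets

Meets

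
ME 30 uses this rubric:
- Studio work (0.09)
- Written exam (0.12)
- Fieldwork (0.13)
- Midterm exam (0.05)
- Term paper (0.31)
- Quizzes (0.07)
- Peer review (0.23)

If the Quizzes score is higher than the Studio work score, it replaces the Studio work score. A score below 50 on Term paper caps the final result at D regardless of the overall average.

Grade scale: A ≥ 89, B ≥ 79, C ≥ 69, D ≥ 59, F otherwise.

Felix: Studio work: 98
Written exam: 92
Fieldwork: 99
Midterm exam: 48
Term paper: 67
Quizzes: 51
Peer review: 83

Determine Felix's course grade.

Quizzes (51) ≤ Studio work (98), so Studio work stays at 98.
Term paper score 67 ≥ 50: minimum met.
Weighted total:
  Studio work 98 × 0.09 = 8.82
  Written exam 92 × 0.12 = 11.04
  Fieldwork 99 × 0.13 = 12.87
  Midterm exam 48 × 0.05 = 2.4
  Term paper 67 × 0.31 = 20.77
  Quizzes 51 × 0.07 = 3.57
  Peer review 83 × 0.23 = 19.09
Sum = 78.56
78.56 is ≥ 69 and < 79 → C

C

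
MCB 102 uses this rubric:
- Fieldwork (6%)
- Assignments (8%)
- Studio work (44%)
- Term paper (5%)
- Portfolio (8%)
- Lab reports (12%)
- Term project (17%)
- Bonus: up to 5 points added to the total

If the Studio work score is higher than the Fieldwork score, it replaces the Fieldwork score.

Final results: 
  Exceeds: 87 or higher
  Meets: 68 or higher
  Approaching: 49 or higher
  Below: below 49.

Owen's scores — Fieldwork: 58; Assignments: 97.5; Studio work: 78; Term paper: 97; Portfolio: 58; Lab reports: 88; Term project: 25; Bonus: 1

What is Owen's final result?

Meets

Studio work (78) > Fieldwork (58), so Fieldwork counts as 78.
Weighted total:
  Fieldwork 78 × 0.06 = 4.68
  Assignments 97.5 × 0.08 = 7.8
  Studio work 78 × 0.44 = 34.32
  Term paper 97 × 0.05 = 4.85
  Portfolio 58 × 0.08 = 4.64
  Lab reports 88 × 0.12 = 10.56
  Term project 25 × 0.17 = 4.25
Sum = 71.1
Bonus: 71.1 + 1 = 72.1
72.1 is ≥ 68 and < 87 → Meets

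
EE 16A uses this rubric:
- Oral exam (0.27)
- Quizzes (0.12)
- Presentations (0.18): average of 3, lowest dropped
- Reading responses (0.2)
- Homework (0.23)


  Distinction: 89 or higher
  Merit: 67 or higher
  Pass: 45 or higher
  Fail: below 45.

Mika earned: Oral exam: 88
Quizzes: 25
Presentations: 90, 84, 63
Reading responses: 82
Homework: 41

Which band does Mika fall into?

Merit

Presentations: drop 63 → average of remaining 2 = 174/2 = 87
Weighted total:
  Oral exam 88 × 0.27 = 23.76
  Quizzes 25 × 0.12 = 3
  Presentations 87 × 0.18 = 15.66
  Reading responses 82 × 0.2 = 16.4
  Homework 41 × 0.23 = 9.43
Sum = 68.25
68.25 is ≥ 67 and < 89 → Merit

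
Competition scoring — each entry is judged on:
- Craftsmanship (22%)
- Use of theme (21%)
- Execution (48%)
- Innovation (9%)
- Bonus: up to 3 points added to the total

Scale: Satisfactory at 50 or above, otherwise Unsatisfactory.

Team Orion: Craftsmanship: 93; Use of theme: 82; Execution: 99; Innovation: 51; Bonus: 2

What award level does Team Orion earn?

Satisfactory

Weighted total:
  Craftsmanship 93 × 0.22 = 20.46
  Use of theme 82 × 0.21 = 17.22
  Execution 99 × 0.48 = 47.52
  Innovation 51 × 0.09 = 4.59
Sum = 89.79
Bonus: 89.79 + 2 = 91.79
91.79 ≥ 50 → Satisfactory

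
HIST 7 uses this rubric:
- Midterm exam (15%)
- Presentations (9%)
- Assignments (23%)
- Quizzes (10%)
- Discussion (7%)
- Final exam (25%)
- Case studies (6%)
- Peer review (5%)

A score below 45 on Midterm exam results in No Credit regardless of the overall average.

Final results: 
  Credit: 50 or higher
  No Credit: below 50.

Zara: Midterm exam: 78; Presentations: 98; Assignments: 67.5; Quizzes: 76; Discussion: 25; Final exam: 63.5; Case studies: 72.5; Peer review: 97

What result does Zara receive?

Midterm exam score 78 ≥ 45: minimum met.
Weighted total:
  Midterm exam 78 × 0.15 = 11.7
  Presentations 98 × 0.09 = 8.82
  Assignments 67.5 × 0.23 = 15.525
  Quizzes 76 × 0.1 = 7.6
  Discussion 25 × 0.07 = 1.75
  Final exam 63.5 × 0.25 = 15.875
  Case studies 72.5 × 0.06 = 4.35
  Peer review 97 × 0.05 = 4.85
Sum = 70.47
70.47 ≥ 50 → Credit

Credit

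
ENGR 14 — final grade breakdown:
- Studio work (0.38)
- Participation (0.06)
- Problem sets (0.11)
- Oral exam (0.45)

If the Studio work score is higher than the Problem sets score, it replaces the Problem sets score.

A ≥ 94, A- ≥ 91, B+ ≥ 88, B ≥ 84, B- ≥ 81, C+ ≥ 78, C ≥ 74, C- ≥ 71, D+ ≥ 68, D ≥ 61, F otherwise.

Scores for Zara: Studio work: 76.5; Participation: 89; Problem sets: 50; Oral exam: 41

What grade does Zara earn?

D

Studio work (76.5) > Problem sets (50), so Problem sets counts as 76.5.
Weighted total:
  Studio work 76.5 × 0.38 = 29.07
  Participation 89 × 0.06 = 5.34
  Problem sets 76.5 × 0.11 = 8.415
  Oral exam 41 × 0.45 = 18.45
Sum = 61.275
61.275 is ≥ 61 and < 68 → D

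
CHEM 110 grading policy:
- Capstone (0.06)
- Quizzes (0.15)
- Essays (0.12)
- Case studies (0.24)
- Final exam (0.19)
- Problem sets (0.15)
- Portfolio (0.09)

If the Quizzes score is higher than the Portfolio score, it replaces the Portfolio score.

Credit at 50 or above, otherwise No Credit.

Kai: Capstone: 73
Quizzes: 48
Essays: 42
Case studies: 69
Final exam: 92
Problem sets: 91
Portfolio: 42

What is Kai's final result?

Quizzes (48) > Portfolio (42), so Portfolio counts as 48.
Weighted total:
  Capstone 73 × 0.06 = 4.38
  Quizzes 48 × 0.15 = 7.2
  Essays 42 × 0.12 = 5.04
  Case studies 69 × 0.24 = 16.56
  Final exam 92 × 0.19 = 17.48
  Problem sets 91 × 0.15 = 13.65
  Portfolio 48 × 0.09 = 4.32
Sum = 68.63
68.63 ≥ 50 → Credit

Credit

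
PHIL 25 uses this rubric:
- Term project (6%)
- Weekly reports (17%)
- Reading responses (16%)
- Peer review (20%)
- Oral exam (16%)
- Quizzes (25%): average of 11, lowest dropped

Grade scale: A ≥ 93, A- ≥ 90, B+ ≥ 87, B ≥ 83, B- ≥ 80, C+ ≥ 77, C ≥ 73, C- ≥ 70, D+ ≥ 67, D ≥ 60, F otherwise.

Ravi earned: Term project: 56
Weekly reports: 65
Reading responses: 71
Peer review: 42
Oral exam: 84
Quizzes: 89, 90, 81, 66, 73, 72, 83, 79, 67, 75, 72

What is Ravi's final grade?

Quizzes: drop 66 → average of remaining 10 = 781/10 = 78.1
Weighted total:
  Term project 56 × 0.06 = 3.36
  Weekly reports 65 × 0.17 = 11.05
  Reading responses 71 × 0.16 = 11.36
  Peer review 42 × 0.2 = 8.4
  Oral exam 84 × 0.16 = 13.44
  Quizzes 78.1 × 0.25 = 19.525
Sum = 67.135
67.135 is ≥ 67 and < 70 → D+

D+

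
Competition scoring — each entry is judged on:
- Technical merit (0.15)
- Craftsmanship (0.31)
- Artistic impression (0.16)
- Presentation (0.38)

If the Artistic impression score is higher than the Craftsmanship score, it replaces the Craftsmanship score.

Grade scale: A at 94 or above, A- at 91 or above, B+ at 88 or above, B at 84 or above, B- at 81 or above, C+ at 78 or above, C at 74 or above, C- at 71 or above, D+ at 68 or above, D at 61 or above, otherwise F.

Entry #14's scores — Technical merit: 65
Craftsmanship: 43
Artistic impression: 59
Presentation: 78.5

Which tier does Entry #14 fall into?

D

Artistic impression (59) > Craftsmanship (43), so Craftsmanship counts as 59.
Weighted total:
  Technical merit 65 × 0.15 = 9.75
  Craftsmanship 59 × 0.31 = 18.29
  Artistic impression 59 × 0.16 = 9.44
  Presentation 78.5 × 0.38 = 29.83
Sum = 67.31
67.31 is ≥ 61 and < 68 → D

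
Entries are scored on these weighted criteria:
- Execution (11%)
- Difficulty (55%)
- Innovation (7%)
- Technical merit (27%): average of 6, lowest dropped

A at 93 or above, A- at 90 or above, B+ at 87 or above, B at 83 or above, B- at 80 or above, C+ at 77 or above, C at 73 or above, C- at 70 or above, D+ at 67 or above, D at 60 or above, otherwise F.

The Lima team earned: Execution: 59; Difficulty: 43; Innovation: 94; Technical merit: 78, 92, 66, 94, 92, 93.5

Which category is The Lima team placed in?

Technical merit: drop 66 → average of remaining 5 = 449.5/5 = 89.9
Weighted total:
  Execution 59 × 0.11 = 6.49
  Difficulty 43 × 0.55 = 23.65
  Innovation 94 × 0.07 = 6.58
  Technical merit 89.9 × 0.27 = 24.273
Sum = 60.993
60.993 is ≥ 60 and < 67 → D

D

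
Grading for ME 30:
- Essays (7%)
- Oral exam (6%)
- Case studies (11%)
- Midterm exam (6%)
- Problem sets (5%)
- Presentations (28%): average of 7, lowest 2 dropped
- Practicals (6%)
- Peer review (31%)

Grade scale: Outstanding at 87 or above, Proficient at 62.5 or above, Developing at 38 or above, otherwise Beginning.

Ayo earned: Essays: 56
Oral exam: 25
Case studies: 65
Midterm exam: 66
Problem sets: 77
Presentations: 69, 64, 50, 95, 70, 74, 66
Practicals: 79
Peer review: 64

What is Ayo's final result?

Proficient

Presentations: drop 50, 64 → average of remaining 5 = 374/5 = 74.8
Weighted total:
  Essays 56 × 0.07 = 3.92
  Oral exam 25 × 0.06 = 1.5
  Case studies 65 × 0.11 = 7.15
  Midterm exam 66 × 0.06 = 3.96
  Problem sets 77 × 0.05 = 3.85
  Presentations 74.8 × 0.28 = 20.944
  Practicals 79 × 0.06 = 4.74
  Peer review 64 × 0.31 = 19.84
Sum = 65.904
65.904 is ≥ 62.5 and < 87 → Proficient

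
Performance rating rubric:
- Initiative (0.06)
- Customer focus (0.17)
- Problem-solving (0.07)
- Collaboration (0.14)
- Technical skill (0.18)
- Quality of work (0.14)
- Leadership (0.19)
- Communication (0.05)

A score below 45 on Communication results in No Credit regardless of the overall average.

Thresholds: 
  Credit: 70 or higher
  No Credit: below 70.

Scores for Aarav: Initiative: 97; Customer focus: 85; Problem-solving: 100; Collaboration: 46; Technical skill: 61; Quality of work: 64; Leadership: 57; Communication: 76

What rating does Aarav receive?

Communication score 76 ≥ 45: minimum met.
Weighted total:
  Initiative 97 × 0.06 = 5.82
  Customer focus 85 × 0.17 = 14.45
  Problem-solving 100 × 0.07 = 7
  Collaboration 46 × 0.14 = 6.44
  Technical skill 61 × 0.18 = 10.98
  Quality of work 64 × 0.14 = 8.96
  Leadership 57 × 0.19 = 10.83
  Communication 76 × 0.05 = 3.8
Sum = 68.28
68.28 < 70 → No Credit

No Credit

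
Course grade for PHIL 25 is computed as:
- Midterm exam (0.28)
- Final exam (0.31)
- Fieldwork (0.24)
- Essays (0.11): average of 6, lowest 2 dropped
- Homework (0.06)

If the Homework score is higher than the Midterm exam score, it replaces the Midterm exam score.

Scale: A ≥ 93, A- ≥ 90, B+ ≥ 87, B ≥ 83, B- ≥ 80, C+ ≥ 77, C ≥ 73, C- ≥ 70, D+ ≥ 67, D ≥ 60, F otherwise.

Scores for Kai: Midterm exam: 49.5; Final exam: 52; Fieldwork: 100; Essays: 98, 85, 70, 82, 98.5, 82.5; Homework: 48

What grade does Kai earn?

Essays: drop 70, 82 → average of remaining 4 = 364/4 = 91
Homework (48) ≤ Midterm exam (49.5), so Midterm exam stays at 49.5.
Weighted total:
  Midterm exam 49.5 × 0.28 = 13.86
  Final exam 52 × 0.31 = 16.12
  Fieldwork 100 × 0.24 = 24
  Essays 91 × 0.11 = 10.01
  Homework 48 × 0.06 = 2.88
Sum = 66.87
66.87 is ≥ 60 and < 67 → D

D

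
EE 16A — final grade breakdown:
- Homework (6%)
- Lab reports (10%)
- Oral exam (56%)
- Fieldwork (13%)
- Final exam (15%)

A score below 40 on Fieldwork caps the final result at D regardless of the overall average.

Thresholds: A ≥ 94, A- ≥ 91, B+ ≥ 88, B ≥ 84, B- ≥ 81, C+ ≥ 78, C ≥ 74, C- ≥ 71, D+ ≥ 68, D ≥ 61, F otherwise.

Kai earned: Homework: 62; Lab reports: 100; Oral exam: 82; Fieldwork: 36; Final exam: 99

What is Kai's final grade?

D

Fieldwork score 36 < 40: minimum not met.
Weighted total:
  Homework 62 × 0.06 = 3.72
  Lab reports 100 × 0.1 = 10
  Oral exam 82 × 0.56 = 45.92
  Fieldwork 36 × 0.13 = 4.68
  Final exam 99 × 0.15 = 14.85
Sum = 79.17
79.17 would be C+; cap at D applies → D.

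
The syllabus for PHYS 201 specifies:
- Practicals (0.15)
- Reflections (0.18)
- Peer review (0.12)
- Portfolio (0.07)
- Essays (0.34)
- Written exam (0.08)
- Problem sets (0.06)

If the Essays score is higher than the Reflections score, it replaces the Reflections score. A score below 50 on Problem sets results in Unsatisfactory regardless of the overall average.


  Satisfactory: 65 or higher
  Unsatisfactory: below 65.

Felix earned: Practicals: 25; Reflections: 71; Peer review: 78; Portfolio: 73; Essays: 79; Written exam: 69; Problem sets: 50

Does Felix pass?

Satisfactory

Essays (79) > Reflections (71), so Reflections counts as 79.
Problem sets score 50 ≥ 50: minimum met.
Weighted total:
  Practicals 25 × 0.15 = 3.75
  Reflections 79 × 0.18 = 14.22
  Peer review 78 × 0.12 = 9.36
  Portfolio 73 × 0.07 = 5.11
  Essays 79 × 0.34 = 26.86
  Written exam 69 × 0.08 = 5.52
  Problem sets 50 × 0.06 = 3
Sum = 67.82
67.82 ≥ 65 → Satisfactory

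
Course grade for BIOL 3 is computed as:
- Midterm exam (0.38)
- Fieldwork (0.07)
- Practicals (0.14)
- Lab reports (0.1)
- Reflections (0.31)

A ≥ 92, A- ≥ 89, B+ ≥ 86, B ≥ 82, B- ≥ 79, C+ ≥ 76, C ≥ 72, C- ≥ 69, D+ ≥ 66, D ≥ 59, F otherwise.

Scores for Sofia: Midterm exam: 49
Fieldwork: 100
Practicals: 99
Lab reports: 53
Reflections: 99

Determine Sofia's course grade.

C

Weighted total:
  Midterm exam 49 × 0.38 = 18.62
  Fieldwork 100 × 0.07 = 7
  Practicals 99 × 0.14 = 13.86
  Lab reports 53 × 0.1 = 5.3
  Reflections 99 × 0.31 = 30.69
Sum = 75.47
75.47 is ≥ 72 and < 76 → C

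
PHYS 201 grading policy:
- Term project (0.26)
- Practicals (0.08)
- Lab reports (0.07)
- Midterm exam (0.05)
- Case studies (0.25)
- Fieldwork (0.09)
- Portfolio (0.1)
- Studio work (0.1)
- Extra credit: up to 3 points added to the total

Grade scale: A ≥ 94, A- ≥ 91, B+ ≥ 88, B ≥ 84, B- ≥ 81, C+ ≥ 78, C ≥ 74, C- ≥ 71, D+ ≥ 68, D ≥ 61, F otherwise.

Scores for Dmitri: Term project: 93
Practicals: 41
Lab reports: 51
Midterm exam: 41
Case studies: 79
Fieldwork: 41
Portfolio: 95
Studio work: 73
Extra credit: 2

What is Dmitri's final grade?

C

Weighted total:
  Term project 93 × 0.26 = 24.18
  Practicals 41 × 0.08 = 3.28
  Lab reports 51 × 0.07 = 3.57
  Midterm exam 41 × 0.05 = 2.05
  Case studies 79 × 0.25 = 19.75
  Fieldwork 41 × 0.09 = 3.69
  Portfolio 95 × 0.1 = 9.5
  Studio work 73 × 0.1 = 7.3
Sum = 73.32
Extra credit: 73.32 + 2 = 75.32
75.32 is ≥ 74 and < 78 → C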